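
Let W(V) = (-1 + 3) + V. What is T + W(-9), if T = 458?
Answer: 451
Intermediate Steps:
W(V) = 2 + V
T + W(-9) = 458 + (2 - 9) = 458 - 7 = 451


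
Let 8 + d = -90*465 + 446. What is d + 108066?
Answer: 66654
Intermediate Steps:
d = -41412 (d = -8 + (-90*465 + 446) = -8 + (-41850 + 446) = -8 - 41404 = -41412)
d + 108066 = -41412 + 108066 = 66654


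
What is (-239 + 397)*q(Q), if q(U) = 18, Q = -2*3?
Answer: 2844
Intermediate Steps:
Q = -6
(-239 + 397)*q(Q) = (-239 + 397)*18 = 158*18 = 2844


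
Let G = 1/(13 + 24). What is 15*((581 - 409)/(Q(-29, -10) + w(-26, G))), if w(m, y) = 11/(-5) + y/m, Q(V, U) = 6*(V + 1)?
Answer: -4136600/272889 ≈ -15.159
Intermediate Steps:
G = 1/37 ≈ 0.027027
Q(V, U) = 6 + 6*V (Q(V, U) = 6*(1 + V) = 6 + 6*V)
w(m, y) = -11/5 + y/m (w(m, y) = 11*(-⅕) + y/m = -11/5 + y/m)
15*((581 - 409)/(Q(-29, -10) + w(-26, G))) = 15*((581 - 409)/((6 + 6*(-29)) + (-11/5 + (1/37)/(-26)))) = 15*(172/((6 - 174) + (-11/5 + (1/37)*(-1/26)))) = 15*(172/(-168 + (-11/5 - 1/962))) = 15*(172/(-168 - 10587/4810)) = 15*(172/(-818667/4810)) = 15*(172*(-4810/818667)) = 15*(-827320/818667) = -4136600/272889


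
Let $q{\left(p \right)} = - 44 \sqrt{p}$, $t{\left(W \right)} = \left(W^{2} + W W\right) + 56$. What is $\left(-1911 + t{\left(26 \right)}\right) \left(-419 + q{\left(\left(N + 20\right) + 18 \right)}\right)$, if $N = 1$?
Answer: $210757 + 22132 \sqrt{39} \approx 3.4897 \cdot 10^{5}$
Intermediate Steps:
$t{\left(W \right)} = 56 + 2 W^{2}$ ($t{\left(W \right)} = \left(W^{2} + W^{2}\right) + 56 = 2 W^{2} + 56 = 56 + 2 W^{2}$)
$\left(-1911 + t{\left(26 \right)}\right) \left(-419 + q{\left(\left(N + 20\right) + 18 \right)}\right) = \left(-1911 + \left(56 + 2 \cdot 26^{2}\right)\right) \left(-419 - 44 \sqrt{\left(1 + 20\right) + 18}\right) = \left(-1911 + \left(56 + 2 \cdot 676\right)\right) \left(-419 - 44 \sqrt{21 + 18}\right) = \left(-1911 + \left(56 + 1352\right)\right) \left(-419 - 44 \sqrt{39}\right) = \left(-1911 + 1408\right) \left(-419 - 44 \sqrt{39}\right) = - 503 \left(-419 - 44 \sqrt{39}\right) = 210757 + 22132 \sqrt{39}$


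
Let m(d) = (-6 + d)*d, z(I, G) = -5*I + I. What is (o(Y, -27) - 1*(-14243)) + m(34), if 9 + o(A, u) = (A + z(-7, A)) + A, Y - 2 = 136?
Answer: 15490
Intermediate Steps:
z(I, G) = -4*I
m(d) = d*(-6 + d)
Y = 138 (Y = 2 + 136 = 138)
o(A, u) = 19 + 2*A (o(A, u) = -9 + ((A - 4*(-7)) + A) = -9 + ((A + 28) + A) = -9 + ((28 + A) + A) = -9 + (28 + 2*A) = 19 + 2*A)
(o(Y, -27) - 1*(-14243)) + m(34) = ((19 + 2*138) - 1*(-14243)) + 34*(-6 + 34) = ((19 + 276) + 14243) + 34*28 = (295 + 14243) + 952 = 14538 + 952 = 15490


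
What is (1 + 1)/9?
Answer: 2/9 ≈ 0.22222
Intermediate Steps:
(1 + 1)/9 = (1/9)*2 = 2/9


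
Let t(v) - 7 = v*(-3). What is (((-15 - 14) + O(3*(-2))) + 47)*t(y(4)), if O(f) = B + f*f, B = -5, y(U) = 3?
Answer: -98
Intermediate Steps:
t(v) = 7 - 3*v (t(v) = 7 + v*(-3) = 7 - 3*v)
O(f) = -5 + f² (O(f) = -5 + f*f = -5 + f²)
(((-15 - 14) + O(3*(-2))) + 47)*t(y(4)) = (((-15 - 14) + (-5 + (3*(-2))²)) + 47)*(7 - 3*3) = ((-29 + (-5 + (-6)²)) + 47)*(7 - 9) = ((-29 + (-5 + 36)) + 47)*(-2) = ((-29 + 31) + 47)*(-2) = (2 + 47)*(-2) = 49*(-2) = -98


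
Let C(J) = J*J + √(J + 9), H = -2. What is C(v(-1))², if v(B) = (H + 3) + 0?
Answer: (1 + √10)² ≈ 17.325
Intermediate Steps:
v(B) = 1 (v(B) = (-2 + 3) + 0 = 1 + 0 = 1)
C(J) = J² + √(9 + J)
C(v(-1))² = (1² + √(9 + 1))² = (1 + √10)²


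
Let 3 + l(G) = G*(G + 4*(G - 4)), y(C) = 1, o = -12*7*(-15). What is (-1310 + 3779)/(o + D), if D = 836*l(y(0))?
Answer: -2469/10444 ≈ -0.23640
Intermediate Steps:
o = 1260 (o = -84*(-15) = 1260)
l(G) = -3 + G*(-16 + 5*G) (l(G) = -3 + G*(G + 4*(G - 4)) = -3 + G*(G + 4*(-4 + G)) = -3 + G*(G + (-16 + 4*G)) = -3 + G*(-16 + 5*G))
D = -11704 (D = 836*(-3 - 16*1 + 5*1²) = 836*(-3 - 16 + 5*1) = 836*(-3 - 16 + 5) = 836*(-14) = -11704)
(-1310 + 3779)/(o + D) = (-1310 + 3779)/(1260 - 11704) = 2469/(-10444) = 2469*(-1/10444) = -2469/10444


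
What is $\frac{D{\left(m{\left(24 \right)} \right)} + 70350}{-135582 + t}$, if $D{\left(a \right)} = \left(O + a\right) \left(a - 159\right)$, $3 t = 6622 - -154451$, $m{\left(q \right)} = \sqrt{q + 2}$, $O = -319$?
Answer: $- \frac{121097}{81891} + \frac{478 \sqrt{26}}{81891} \approx -1.449$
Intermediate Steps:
$m{\left(q \right)} = \sqrt{2 + q}$
$t = 53691$ ($t = \frac{6622 - -154451}{3} = \frac{6622 + 154451}{3} = \frac{1}{3} \cdot 161073 = 53691$)
$D{\left(a \right)} = \left(-319 + a\right) \left(-159 + a\right)$ ($D{\left(a \right)} = \left(-319 + a\right) \left(a - 159\right) = \left(-319 + a\right) \left(-159 + a\right)$)
$\frac{D{\left(m{\left(24 \right)} \right)} + 70350}{-135582 + t} = \frac{\left(50721 + \left(\sqrt{2 + 24}\right)^{2} - 478 \sqrt{2 + 24}\right) + 70350}{-135582 + 53691} = \frac{\left(50721 + \left(\sqrt{26}\right)^{2} - 478 \sqrt{26}\right) + 70350}{-81891} = \left(\left(50721 + 26 - 478 \sqrt{26}\right) + 70350\right) \left(- \frac{1}{81891}\right) = \left(\left(50747 - 478 \sqrt{26}\right) + 70350\right) \left(- \frac{1}{81891}\right) = \left(121097 - 478 \sqrt{26}\right) \left(- \frac{1}{81891}\right) = - \frac{121097}{81891} + \frac{478 \sqrt{26}}{81891}$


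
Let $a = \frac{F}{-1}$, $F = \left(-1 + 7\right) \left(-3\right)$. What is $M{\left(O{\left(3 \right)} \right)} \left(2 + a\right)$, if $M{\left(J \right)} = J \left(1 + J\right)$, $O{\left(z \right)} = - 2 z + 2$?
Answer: $240$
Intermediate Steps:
$F = -18$ ($F = 6 \left(-3\right) = -18$)
$a = 18$ ($a = - \frac{18}{-1} = \left(-18\right) \left(-1\right) = 18$)
$O{\left(z \right)} = 2 - 2 z$
$M{\left(O{\left(3 \right)} \right)} \left(2 + a\right) = \left(2 - 6\right) \left(1 + \left(2 - 6\right)\right) \left(2 + 18\right) = \left(2 - 6\right) \left(1 + \left(2 - 6\right)\right) 20 = - 4 \left(1 - 4\right) 20 = \left(-4\right) \left(-3\right) 20 = 12 \cdot 20 = 240$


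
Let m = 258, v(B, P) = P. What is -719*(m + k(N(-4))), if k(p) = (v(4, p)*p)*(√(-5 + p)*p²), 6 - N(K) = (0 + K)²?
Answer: -185502 - 7190000*I*√15 ≈ -1.855e+5 - 2.7847e+7*I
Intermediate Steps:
N(K) = 6 - K² (N(K) = 6 - (0 + K)² = 6 - K²)
k(p) = p⁴*√(-5 + p) (k(p) = (p*p)*(√(-5 + p)*p²) = p²*(p²*√(-5 + p)) = p⁴*√(-5 + p))
-719*(m + k(N(-4))) = -719*(258 + (6 - 1*(-4)²)⁴*√(-5 + (6 - 1*(-4)²))) = -719*(258 + (6 - 1*16)⁴*√(-5 + (6 - 1*16))) = -719*(258 + (6 - 16)⁴*√(-5 + (6 - 16))) = -719*(258 + (-10)⁴*√(-5 - 10)) = -719*(258 + 10000*√(-15)) = -719*(258 + 10000*(I*√15)) = -719*(258 + 10000*I*√15) = -185502 - 7190000*I*√15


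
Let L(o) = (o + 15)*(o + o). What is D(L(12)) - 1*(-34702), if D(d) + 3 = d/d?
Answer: 34700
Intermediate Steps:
L(o) = 2*o*(15 + o) (L(o) = (15 + o)*(2*o) = 2*o*(15 + o))
D(d) = -2 (D(d) = -3 + d/d = -3 + 1 = -2)
D(L(12)) - 1*(-34702) = -2 - 1*(-34702) = -2 + 34702 = 34700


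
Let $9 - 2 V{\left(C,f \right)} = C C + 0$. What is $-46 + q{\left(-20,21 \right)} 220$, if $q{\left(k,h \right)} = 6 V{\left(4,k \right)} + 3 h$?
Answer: $9194$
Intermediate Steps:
$V{\left(C,f \right)} = \frac{9}{2} - \frac{C^{2}}{2}$ ($V{\left(C,f \right)} = \frac{9}{2} - \frac{C C + 0}{2} = \frac{9}{2} - \frac{C^{2} + 0}{2} = \frac{9}{2} - \frac{C^{2}}{2}$)
$q{\left(k,h \right)} = -21 + 3 h$ ($q{\left(k,h \right)} = 6 \left(\frac{9}{2} - \frac{4^{2}}{2}\right) + 3 h = 6 \left(\frac{9}{2} - 8\right) + 3 h = 6 \left(- \frac{7}{2}\right) + 3 h = -21 + 3 h$)
$-46 + q{\left(-20,21 \right)} 220 = -46 + \left(-21 + 3 \cdot 21\right) 220 = -46 + \left(-21 + 63\right) 220 = -46 + 42 \cdot 220 = -46 + 9240 = 9194$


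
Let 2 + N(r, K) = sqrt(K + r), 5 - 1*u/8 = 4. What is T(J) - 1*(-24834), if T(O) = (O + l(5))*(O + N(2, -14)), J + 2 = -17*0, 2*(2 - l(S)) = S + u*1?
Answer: 24860 - 13*I*sqrt(3) ≈ 24860.0 - 22.517*I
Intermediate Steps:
u = 8 (u = 40 - 8*4 = 40 - 32 = 8)
N(r, K) = -2 + sqrt(K + r)
l(S) = -2 - S/2 (l(S) = 2 - (S + 8*1)/2 = 2 - (S + 8)/2 = 2 - (8 + S)/2 = 2 + (-4 - S/2) = -2 - S/2)
J = -2 (J = -2 - 17*0 = -2 + 0 = -2)
T(O) = (-9/2 + O)*(-2 + O + 2*I*sqrt(3)) (T(O) = (O + (-2 - 1/2*5))*(O + (-2 + sqrt(-14 + 2))) = (O + (-2 - 5/2))*(O + (-2 + sqrt(-12))) = (O - 9/2)*(O + (-2 + 2*I*sqrt(3))) = (-9/2 + O)*(-2 + O + 2*I*sqrt(3)))
T(J) - 1*(-24834) = (9 + (-2)**2 - 13/2*(-2) - 9*I*sqrt(3) + 2*I*(-2)*sqrt(3)) - 1*(-24834) = (9 + 4 + 13 - 9*I*sqrt(3) - 4*I*sqrt(3)) + 24834 = (26 - 13*I*sqrt(3)) + 24834 = 24860 - 13*I*sqrt(3)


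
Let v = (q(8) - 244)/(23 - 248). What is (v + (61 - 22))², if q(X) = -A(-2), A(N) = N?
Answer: 81306289/50625 ≈ 1606.1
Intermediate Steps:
q(X) = 2 (q(X) = -1*(-2) = 2)
v = 242/225 (v = (2 - 244)/(23 - 248) = -242/(-225) = -242*(-1/225) = 242/225 ≈ 1.0756)
(v + (61 - 22))² = (242/225 + (61 - 22))² = (242/225 + 39)² = (9017/225)² = 81306289/50625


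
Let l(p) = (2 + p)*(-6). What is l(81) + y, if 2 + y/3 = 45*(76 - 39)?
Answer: 4491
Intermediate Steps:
l(p) = -12 - 6*p
y = 4989 (y = -6 + 3*(45*(76 - 39)) = -6 + 3*(45*37) = -6 + 3*1665 = -6 + 4995 = 4989)
l(81) + y = (-12 - 6*81) + 4989 = (-12 - 486) + 4989 = -498 + 4989 = 4491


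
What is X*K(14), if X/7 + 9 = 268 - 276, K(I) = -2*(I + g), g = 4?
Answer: 4284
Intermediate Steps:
K(I) = -8 - 2*I (K(I) = -2*(I + 4) = -2*(4 + I) = -8 - 2*I)
X = -119 (X = -63 + 7*(268 - 276) = -63 + 7*(-8) = -63 - 56 = -119)
X*K(14) = -119*(-8 - 2*14) = -119*(-8 - 28) = -119*(-36) = 4284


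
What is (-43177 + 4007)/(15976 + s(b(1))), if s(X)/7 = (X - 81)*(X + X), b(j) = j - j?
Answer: -19585/7988 ≈ -2.4518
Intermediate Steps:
b(j) = 0
s(X) = 14*X*(-81 + X) (s(X) = 7*((X - 81)*(X + X)) = 7*((-81 + X)*(2*X)) = 7*(2*X*(-81 + X)) = 14*X*(-81 + X))
(-43177 + 4007)/(15976 + s(b(1))) = (-43177 + 4007)/(15976 + 14*0*(-81 + 0)) = -39170/(15976 + 14*0*(-81)) = -39170/(15976 + 0) = -39170/15976 = -39170*1/15976 = -19585/7988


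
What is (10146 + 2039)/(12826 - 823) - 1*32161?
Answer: -386016298/12003 ≈ -32160.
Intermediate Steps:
(10146 + 2039)/(12826 - 823) - 1*32161 = 12185/12003 - 32161 = -386016298/12003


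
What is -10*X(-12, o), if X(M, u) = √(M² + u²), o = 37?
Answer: -10*√1513 ≈ -388.97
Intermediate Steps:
-10*X(-12, o) = -10*√((-12)² + 37²) = -10*√(144 + 1369) = -10*√1513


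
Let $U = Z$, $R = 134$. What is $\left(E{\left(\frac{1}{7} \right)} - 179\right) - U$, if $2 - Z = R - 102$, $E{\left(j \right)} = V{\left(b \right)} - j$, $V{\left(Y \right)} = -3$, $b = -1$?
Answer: $- \frac{1065}{7} \approx -152.14$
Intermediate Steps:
$E{\left(j \right)} = -3 - j$
$Z = -30$ ($Z = 2 - \left(134 - 102\right) = 2 - 32 = -30$)
$U = -30$
$\left(E{\left(\frac{1}{7} \right)} - 179\right) - U = \left(\left(-3 - \frac{1}{7}\right) - 179\right) - -30 = \left(\left(-3 - \frac{1}{7}\right) - 179\right) + 30 = \left(- \frac{22}{7} - 179\right) + 30 = - \frac{1275}{7} + 30 = - \frac{1065}{7}$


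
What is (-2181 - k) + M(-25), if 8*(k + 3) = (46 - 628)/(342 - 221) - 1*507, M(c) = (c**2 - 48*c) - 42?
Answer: -320431/968 ≈ -331.02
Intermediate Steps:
M(c) = -42 + c**2 - 48*c
k = -64833/968 (k = -3 + ((46 - 628)/(342 - 221) - 1*507)/8 = -3 + (-582/121 - 507)/8 = -3 + (1/8)*(-61929/121) = -3 - 61929/968 = -64833/968 ≈ -66.976)
(-2181 - k) + M(-25) = (-2181 - 1*(-64833/968)) + (-42 + (-25)**2 - 48*(-25)) = (-2181 + 64833/968) + (-42 + 625 + 1200) = -2046375/968 + 1783 = -320431/968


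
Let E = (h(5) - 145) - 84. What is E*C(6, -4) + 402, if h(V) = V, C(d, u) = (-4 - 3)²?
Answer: -10574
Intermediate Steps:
C(d, u) = 49 (C(d, u) = (-7)² = 49)
E = -224 (E = (5 - 145) - 84 = -140 - 84 = -224)
E*C(6, -4) + 402 = -224*49 + 402 = -10976 + 402 = -10574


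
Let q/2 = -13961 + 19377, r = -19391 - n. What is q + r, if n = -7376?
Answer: -1183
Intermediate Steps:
r = -12015 (r = -19391 - 1*(-7376) = -19391 + 7376 = -12015)
q = 10832 (q = 2*(-13961 + 19377) = 2*5416 = 10832)
q + r = 10832 - 12015 = -1183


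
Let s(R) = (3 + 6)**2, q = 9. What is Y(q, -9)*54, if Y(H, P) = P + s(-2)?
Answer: 3888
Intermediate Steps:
s(R) = 81 (s(R) = 9**2 = 81)
Y(H, P) = 81 + P (Y(H, P) = P + 81 = 81 + P)
Y(q, -9)*54 = (81 - 9)*54 = 72*54 = 3888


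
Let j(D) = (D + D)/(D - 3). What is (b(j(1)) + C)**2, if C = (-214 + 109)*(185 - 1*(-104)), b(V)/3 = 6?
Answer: 919726929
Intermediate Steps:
j(D) = 2*D/(-3 + D) (j(D) = (2*D)/(-3 + D) = 2*D/(-3 + D))
b(V) = 18 (b(V) = 3*6 = 18)
C = -30345 (C = -105*(185 + 104) = -105*289 = -30345)
(b(j(1)) + C)**2 = (18 - 30345)**2 = (-30327)**2 = 919726929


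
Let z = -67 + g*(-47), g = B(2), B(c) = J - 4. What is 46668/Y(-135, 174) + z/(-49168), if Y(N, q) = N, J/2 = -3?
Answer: -764875543/2212560 ≈ -345.70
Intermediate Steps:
J = -6 (J = 2*(-3) = -6)
B(c) = -10 (B(c) = -6 - 4 = -10)
g = -10
z = 403 (z = -67 - 10*(-47) = -67 + 470 = 403)
46668/Y(-135, 174) + z/(-49168) = 46668/(-135) + 403/(-49168) = 46668*(-1/135) + 403*(-1/49168) = -15556/45 - 403/49168 = -764875543/2212560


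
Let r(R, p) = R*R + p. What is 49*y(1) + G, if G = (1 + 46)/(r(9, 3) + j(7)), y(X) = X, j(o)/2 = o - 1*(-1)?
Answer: 4947/100 ≈ 49.470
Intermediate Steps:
j(o) = 2 + 2*o (j(o) = 2*(o - 1*(-1)) = 2*(o + 1) = 2*(1 + o) = 2 + 2*o)
r(R, p) = p + R² (r(R, p) = R² + p = p + R²)
G = 47/100 (G = (1 + 46)/((3 + 9²) + (2 + 2*7)) = 47/((3 + 81) + (2 + 14)) = 47/(84 + 16) = 47/100 ≈ 0.47000)
49*y(1) + G = 49*1 + 47/100 = 49 + 47/100 = 4947/100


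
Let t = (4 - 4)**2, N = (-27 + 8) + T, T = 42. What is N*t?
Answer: 0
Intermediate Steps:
N = 23 (N = (-27 + 8) + 42 = -19 + 42 = 23)
t = 0 (t = 0**2 = 0)
N*t = 23*0 = 0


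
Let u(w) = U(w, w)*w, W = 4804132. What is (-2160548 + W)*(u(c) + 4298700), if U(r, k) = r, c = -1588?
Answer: 18030416631296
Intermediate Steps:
u(w) = w² (u(w) = w*w = w²)
(-2160548 + W)*(u(c) + 4298700) = (-2160548 + 4804132)*((-1588)² + 4298700) = 2643584*(2521744 + 4298700) = 2643584*6820444 = 18030416631296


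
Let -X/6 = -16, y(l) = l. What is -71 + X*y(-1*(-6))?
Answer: 505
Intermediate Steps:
X = 96 (X = -6*(-16) = 96)
-71 + X*y(-1*(-6)) = -71 + 96*(-1*(-6)) = -71 + 96*6 = -71 + 576 = 505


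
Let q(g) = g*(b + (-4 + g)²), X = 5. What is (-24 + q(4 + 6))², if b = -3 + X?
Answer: 126736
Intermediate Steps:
b = 2 (b = -3 + 5 = 2)
q(g) = g*(2 + (-4 + g)²)
(-24 + q(4 + 6))² = (-24 + (4 + 6)*(2 + (-4 + (4 + 6))²))² = (-24 + 10*(2 + (-4 + 10)²))² = (-24 + 10*(2 + 6²))² = (-24 + 10*(2 + 36))² = (-24 + 10*38)² = (-24 + 380)² = 356² = 126736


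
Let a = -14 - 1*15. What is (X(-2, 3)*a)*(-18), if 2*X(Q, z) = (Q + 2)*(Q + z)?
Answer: 0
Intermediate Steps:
X(Q, z) = (2 + Q)*(Q + z)/2 (X(Q, z) = ((Q + 2)*(Q + z))/2 = ((2 + Q)*(Q + z))/2 = (2 + Q)*(Q + z)/2)
a = -29 (a = -14 - 15 = -29)
(X(-2, 3)*a)*(-18) = ((-2 + 3 + (1/2)*(-2)**2 + (1/2)*(-2)*3)*(-29))*(-18) = ((-2 + 3 + (1/2)*4 - 3)*(-29))*(-18) = ((-2 + 3 + 2 - 3)*(-29))*(-18) = (0*(-29))*(-18) = 0*(-18) = 0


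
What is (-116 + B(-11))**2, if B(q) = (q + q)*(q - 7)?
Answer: 78400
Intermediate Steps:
B(q) = 2*q*(-7 + q) (B(q) = (2*q)*(-7 + q) = 2*q*(-7 + q))
(-116 + B(-11))**2 = (-116 + 2*(-11)*(-7 - 11))**2 = (-116 + 2*(-11)*(-18))**2 = (-116 + 396)**2 = 280**2 = 78400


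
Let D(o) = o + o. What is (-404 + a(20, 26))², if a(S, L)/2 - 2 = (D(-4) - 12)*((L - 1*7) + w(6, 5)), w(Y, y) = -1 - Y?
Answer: 774400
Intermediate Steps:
D(o) = 2*o
a(S, L) = 564 - 40*L (a(S, L) = 4 + 2*((2*(-4) - 12)*((L - 1*7) + (-1 - 1*6))) = 4 + 2*((-8 - 12)*((L - 7) + (-1 - 6))) = 4 + 2*(-20*((-7 + L) - 7)) = 4 + 2*(-20*(-14 + L)) = 4 + 2*(280 - 20*L) = 4 + (560 - 40*L) = 564 - 40*L)
(-404 + a(20, 26))² = (-404 + (564 - 40*26))² = (-404 + (564 - 1040))² = (-404 - 476)² = (-880)² = 774400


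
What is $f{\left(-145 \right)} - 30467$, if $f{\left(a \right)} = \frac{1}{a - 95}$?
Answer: $- \frac{7312081}{240} \approx -30467.0$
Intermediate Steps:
$f{\left(a \right)} = \frac{1}{-95 + a}$
$f{\left(-145 \right)} - 30467 = \frac{1}{-95 - 145} - 30467 = \frac{1}{-240} - 30467 = - \frac{1}{240} - 30467 = - \frac{7312081}{240}$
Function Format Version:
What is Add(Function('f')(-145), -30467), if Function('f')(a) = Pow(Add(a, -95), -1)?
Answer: Rational(-7312081, 240) ≈ -30467.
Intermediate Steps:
Function('f')(a) = Pow(Add(-95, a), -1)
Add(Function('f')(-145), -30467) = Add(Pow(Add(-95, -145), -1), -30467) = Add(Pow(-240, -1), -30467) = Add(Rational(-1, 240), -30467) = Rational(-7312081, 240)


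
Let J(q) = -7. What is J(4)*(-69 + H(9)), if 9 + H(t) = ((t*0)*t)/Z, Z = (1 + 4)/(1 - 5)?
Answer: 546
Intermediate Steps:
Z = -5/4 (Z = 5/(-4) = 5*(-¼) = -5/4 ≈ -1.2500)
H(t) = -9 (H(t) = -9 + ((t*0)*t)/(-5/4) = -9 + (0*t)*(-⅘) = -9 + 0*(-⅘) = -9 + 0 = -9)
J(4)*(-69 + H(9)) = -7*(-69 - 9) = -7*(-78) = 546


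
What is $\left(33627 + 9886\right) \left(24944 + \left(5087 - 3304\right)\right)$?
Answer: $1162971951$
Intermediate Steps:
$\left(33627 + 9886\right) \left(24944 + \left(5087 - 3304\right)\right) = 43513 \left(24944 + \left(5087 - 3304\right)\right) = 43513 \left(24944 + 1783\right) = 43513 \cdot 26727 = 1162971951$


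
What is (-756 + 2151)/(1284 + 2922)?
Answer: 465/1402 ≈ 0.33167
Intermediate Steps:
(-756 + 2151)/(1284 + 2922) = 1395/4206 = 1395*(1/4206) = 465/1402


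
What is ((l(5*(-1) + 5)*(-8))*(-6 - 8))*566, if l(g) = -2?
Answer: -126784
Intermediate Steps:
((l(5*(-1) + 5)*(-8))*(-6 - 8))*566 = ((-2*(-8))*(-6 - 8))*566 = (16*(-14))*566 = -224*566 = -126784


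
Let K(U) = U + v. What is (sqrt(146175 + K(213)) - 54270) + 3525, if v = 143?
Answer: -50745 + 11*sqrt(1211) ≈ -50362.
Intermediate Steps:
K(U) = 143 + U (K(U) = U + 143 = 143 + U)
(sqrt(146175 + K(213)) - 54270) + 3525 = (sqrt(146175 + (143 + 213)) - 54270) + 3525 = (sqrt(146175 + 356) - 54270) + 3525 = (sqrt(146531) - 54270) + 3525 = (11*sqrt(1211) - 54270) + 3525 = (-54270 + 11*sqrt(1211)) + 3525 = -50745 + 11*sqrt(1211)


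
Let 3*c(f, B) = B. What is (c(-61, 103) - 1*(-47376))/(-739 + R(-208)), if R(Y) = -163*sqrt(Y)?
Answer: -105108709/18217419 + 92734612*I*sqrt(13)/18217419 ≈ -5.7697 + 18.354*I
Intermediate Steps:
c(f, B) = B/3
(c(-61, 103) - 1*(-47376))/(-739 + R(-208)) = ((1/3)*103 - 1*(-47376))/(-739 - 652*I*sqrt(13)) = (103/3 + 47376)/(-739 - 652*I*sqrt(13)) = 142231/(3*(-739 - 652*I*sqrt(13)))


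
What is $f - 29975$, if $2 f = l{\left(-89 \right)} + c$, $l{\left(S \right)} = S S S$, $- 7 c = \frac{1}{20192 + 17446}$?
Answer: $- \frac{201530149255}{526932} \approx -3.8246 \cdot 10^{5}$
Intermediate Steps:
$c = - \frac{1}{263466}$ ($c = - \frac{1}{7 \left(20192 + 17446\right)} = - \frac{1}{7 \cdot 37638} = \left(- \frac{1}{7}\right) \frac{1}{37638} = - \frac{1}{263466} \approx -3.7956 \cdot 10^{-6}$)
$l{\left(S \right)} = S^{3}$ ($l{\left(S \right)} = S S^{2} = S^{3}$)
$f = - \frac{185735362555}{526932}$ ($f = \frac{\left(-89\right)^{3} - \frac{1}{263466}}{2} = \frac{-704969 - \frac{1}{263466}}{2} = \frac{1}{2} \left(- \frac{185735362555}{263466}\right) = - \frac{185735362555}{526932} \approx -3.5248 \cdot 10^{5}$)
$f - 29975 = - \frac{185735362555}{526932} - 29975 = - \frac{201530149255}{526932}$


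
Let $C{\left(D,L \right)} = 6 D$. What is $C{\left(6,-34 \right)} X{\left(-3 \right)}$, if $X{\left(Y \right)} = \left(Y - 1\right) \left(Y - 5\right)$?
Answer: $1152$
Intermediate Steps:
$X{\left(Y \right)} = \left(-1 + Y\right) \left(-5 + Y\right)$
$C{\left(6,-34 \right)} X{\left(-3 \right)} = 6 \cdot 6 \left(5 + \left(-3\right)^{2} - -18\right) = 36 \left(5 + 9 + 18\right) = 36 \cdot 32 = 1152$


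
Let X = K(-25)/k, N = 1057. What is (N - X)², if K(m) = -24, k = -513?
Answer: 32666586121/29241 ≈ 1.1172e+6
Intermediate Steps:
X = 8/171 (X = -24/(-513) = -24*(-1/513) = 8/171 ≈ 0.046784)
(N - X)² = (1057 - 1*8/171)² = (1057 - 8/171)² = (180739/171)² = 32666586121/29241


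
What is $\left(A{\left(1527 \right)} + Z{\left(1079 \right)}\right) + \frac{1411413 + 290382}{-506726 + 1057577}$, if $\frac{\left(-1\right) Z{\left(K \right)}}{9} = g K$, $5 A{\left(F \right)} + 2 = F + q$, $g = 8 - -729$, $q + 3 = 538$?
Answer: $- \frac{1314071936850}{183617} \approx -7.1566 \cdot 10^{6}$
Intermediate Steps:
$q = 535$ ($q = -3 + 538 = 535$)
$g = 737$ ($g = 8 + 729 = 737$)
$A{\left(F \right)} = \frac{533}{5} + \frac{F}{5}$ ($A{\left(F \right)} = - \frac{2}{5} + \frac{F + 535}{5} = - \frac{2}{5} + \frac{535 + F}{5} = - \frac{2}{5} + \left(107 + \frac{F}{5}\right) = \frac{533}{5} + \frac{F}{5}$)
$Z{\left(K \right)} = - 6633 K$ ($Z{\left(K \right)} = - 9 \cdot 737 K = - 6633 K$)
$\left(A{\left(1527 \right)} + Z{\left(1079 \right)}\right) + \frac{1411413 + 290382}{-506726 + 1057577} = \left(\left(\frac{533}{5} + \frac{1}{5} \cdot 1527\right) - 7157007\right) + \frac{1411413 + 290382}{-506726 + 1057577} = \left(\left(\frac{533}{5} + \frac{1527}{5}\right) - 7157007\right) + \frac{1701795}{550851} = \left(412 - 7157007\right) + 1701795 \cdot \frac{1}{550851} = -7156595 + \frac{567265}{183617} = - \frac{1314071936850}{183617}$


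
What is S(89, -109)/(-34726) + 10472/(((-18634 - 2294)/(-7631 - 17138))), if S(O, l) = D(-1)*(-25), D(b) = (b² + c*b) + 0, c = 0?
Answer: 562954001123/45421608 ≈ 12394.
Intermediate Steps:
D(b) = b² (D(b) = (b² + 0*b) + 0 = (b² + 0) + 0 = b² + 0 = b²)
S(O, l) = -25 (S(O, l) = (-1)²*(-25) = 1*(-25) = -25)
S(89, -109)/(-34726) + 10472/(((-18634 - 2294)/(-7631 - 17138))) = -25/(-34726) + 10472/(((-18634 - 2294)/(-7631 - 17138))) = -25*(-1/34726) + 10472/((-20928/(-24769))) = 25/34726 + 10472/((-20928*(-1/24769))) = 25/34726 + 10472/(20928/24769) = 25/34726 + 10472*(24769/20928) = 25/34726 + 32422621/2616 = 562954001123/45421608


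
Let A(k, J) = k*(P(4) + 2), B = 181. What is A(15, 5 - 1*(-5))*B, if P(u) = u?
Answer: 16290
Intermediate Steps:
A(k, J) = 6*k (A(k, J) = k*(4 + 2) = k*6 = 6*k)
A(15, 5 - 1*(-5))*B = (6*15)*181 = 90*181 = 16290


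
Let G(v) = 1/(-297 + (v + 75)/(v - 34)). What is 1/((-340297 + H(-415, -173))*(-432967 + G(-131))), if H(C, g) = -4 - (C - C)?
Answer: 48949/7212101812176248 ≈ 6.7871e-12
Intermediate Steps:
H(C, g) = -4 (H(C, g) = -4 - 1*0 = -4 + 0 = -4)
G(v) = 1/(-297 + (75 + v)/(-34 + v))
1/((-340297 + H(-415, -173))*(-432967 + G(-131))) = 1/((-340297 - 4)*(-432967 + (34 - 1*(-131))/(-10173 + 296*(-131)))) = 1/(-340301*(-432967 + (34 + 131)/(-10173 - 38776))) = 1/(-340301*(-432967 + 165/(-48949))) = 1/(-340301*(-432967 - 1/48949*165)) = 1/(-340301*(-432967 - 165/48949)) = 1/(-340301*(-21193301848/48949)) = 1/(7212101812176248/48949) = 48949/7212101812176248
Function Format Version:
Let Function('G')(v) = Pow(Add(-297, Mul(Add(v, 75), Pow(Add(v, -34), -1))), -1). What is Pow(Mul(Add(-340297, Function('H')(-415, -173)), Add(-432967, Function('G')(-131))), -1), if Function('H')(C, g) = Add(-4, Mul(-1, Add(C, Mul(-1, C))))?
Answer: Rational(48949, 7212101812176248) ≈ 6.7871e-12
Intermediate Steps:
Function('H')(C, g) = -4 (Function('H')(C, g) = Add(-4, Mul(-1, 0)) = Add(-4, 0) = -4)
Function('G')(v) = Pow(Add(-297, Mul(Pow(Add(-34, v), -1), Add(75, v))), -1) (Function('G')(v) = Pow(Add(-297, Mul(Add(75, v), Pow(Add(-34, v), -1))), -1) = Pow(Add(-297, Mul(Pow(Add(-34, v), -1), Add(75, v))), -1))
Pow(Mul(Add(-340297, Function('H')(-415, -173)), Add(-432967, Function('G')(-131))), -1) = Pow(Mul(Add(-340297, -4), Add(-432967, Mul(Pow(Add(-10173, Mul(296, -131)), -1), Add(34, Mul(-1, -131))))), -1) = Pow(Mul(-340301, Add(-432967, Mul(Pow(Add(-10173, -38776), -1), Add(34, 131)))), -1) = Pow(Mul(-340301, Add(-432967, Mul(Pow(-48949, -1), 165))), -1) = Pow(Mul(-340301, Add(-432967, Mul(Rational(-1, 48949), 165))), -1) = Pow(Mul(-340301, Add(-432967, Rational(-165, 48949))), -1) = Pow(Mul(-340301, Rational(-21193301848, 48949)), -1) = Pow(Rational(7212101812176248, 48949), -1) = Rational(48949, 7212101812176248)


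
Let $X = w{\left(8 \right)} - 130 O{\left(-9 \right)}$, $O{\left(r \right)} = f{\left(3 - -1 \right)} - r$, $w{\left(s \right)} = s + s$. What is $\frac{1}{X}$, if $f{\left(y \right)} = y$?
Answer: $- \frac{1}{1674} \approx -0.00059737$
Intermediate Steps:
$w{\left(s \right)} = 2 s$
$O{\left(r \right)} = 4 - r$ ($O{\left(r \right)} = \left(3 - -1\right) - r = \left(3 + 1\right) - r = 4 - r$)
$X = -1674$ ($X = 2 \cdot 8 - 130 \left(4 - -9\right) = 16 - 130 \left(4 + 9\right) = 16 - 1690 = -1674$)
$\frac{1}{X} = \frac{1}{-1674} = - \frac{1}{1674}$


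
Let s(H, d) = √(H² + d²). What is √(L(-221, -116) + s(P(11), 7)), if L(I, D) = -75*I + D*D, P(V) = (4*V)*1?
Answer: √(30031 + √1985) ≈ 173.42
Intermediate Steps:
P(V) = 4*V
L(I, D) = D² - 75*I (L(I, D) = -75*I + D² = D² - 75*I)
√(L(-221, -116) + s(P(11), 7)) = √(((-116)² - 75*(-221)) + √((4*11)² + 7²)) = √((13456 + 16575) + √(44² + 49)) = √(30031 + √(1936 + 49)) = √(30031 + √1985)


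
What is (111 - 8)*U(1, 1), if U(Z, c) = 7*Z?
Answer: 721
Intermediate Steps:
(111 - 8)*U(1, 1) = (111 - 8)*(7*1) = 103*7 = 721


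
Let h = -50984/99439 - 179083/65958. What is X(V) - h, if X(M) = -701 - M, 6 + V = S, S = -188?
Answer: -3304139726825/6558797562 ≈ -503.77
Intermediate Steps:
V = -194 (V = -6 - 188 = -194)
h = -21170637109/6558797562 (h = -50984*1/99439 - 179083*1/65958 = -50984/99439 - 179083/65958 = -21170637109/6558797562 ≈ -3.2278)
X(V) - h = (-701 - 1*(-194)) - 1*(-21170637109/6558797562) = (-701 + 194) + 21170637109/6558797562 = -507 + 21170637109/6558797562 = -3304139726825/6558797562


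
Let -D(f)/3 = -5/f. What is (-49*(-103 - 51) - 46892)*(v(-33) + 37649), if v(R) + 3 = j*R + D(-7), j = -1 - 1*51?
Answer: -10840570574/7 ≈ -1.5487e+9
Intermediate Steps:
j = -52 (j = -1 - 51 = -52)
D(f) = 15/f (D(f) = -(-15)/f = 15/f)
v(R) = -36/7 - 52*R (v(R) = -3 + (-52*R + 15/(-7)) = -3 + (-52*R + 15*(-⅐)) = -3 + (-52*R - 15/7) = -3 + (-15/7 - 52*R) = -36/7 - 52*R)
(-49*(-103 - 51) - 46892)*(v(-33) + 37649) = (-49*(-103 - 51) - 46892)*((-36/7 - 52*(-33)) + 37649) = (-49*(-154) - 46892)*((-36/7 + 1716) + 37649) = (7546 - 46892)*(11976/7 + 37649) = -39346*275519/7 = -10840570574/7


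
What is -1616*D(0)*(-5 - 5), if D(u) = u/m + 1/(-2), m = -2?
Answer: -8080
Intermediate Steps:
D(u) = -½ - u/2 (D(u) = u/(-2) + 1/(-2) = u*(-½) + 1*(-½) = -u/2 - ½ = -½ - u/2)
-1616*D(0)*(-5 - 5) = -1616*(-½ - ½*0)*(-5 - 5) = -1616*(-½ + 0)*(-10) = -(-808)*(-10) = -1616*5 = -8080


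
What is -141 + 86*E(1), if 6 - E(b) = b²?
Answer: 289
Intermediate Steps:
E(b) = 6 - b²
-141 + 86*E(1) = -141 + 86*(6 - 1*1²) = -141 + 86*(6 - 1*1) = -141 + 86*(6 - 1) = -141 + 86*5 = -141 + 430 = 289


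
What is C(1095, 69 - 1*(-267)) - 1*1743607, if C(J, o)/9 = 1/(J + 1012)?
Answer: -3673779940/2107 ≈ -1.7436e+6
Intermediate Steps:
C(J, o) = 9/(1012 + J) (C(J, o) = 9/(J + 1012) = 9/(1012 + J))
C(1095, 69 - 1*(-267)) - 1*1743607 = 9/(1012 + 1095) - 1*1743607 = 9/2107 - 1743607 = -3673779940/2107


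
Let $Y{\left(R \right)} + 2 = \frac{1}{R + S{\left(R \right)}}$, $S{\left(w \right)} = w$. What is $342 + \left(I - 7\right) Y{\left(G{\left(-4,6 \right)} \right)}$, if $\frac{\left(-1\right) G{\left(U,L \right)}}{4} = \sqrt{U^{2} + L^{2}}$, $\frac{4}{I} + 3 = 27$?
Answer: $\frac{1067}{3} + \frac{41 \sqrt{13}}{1248} \approx 355.79$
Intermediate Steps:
$I = \frac{1}{6}$ ($I = \frac{4}{-3 + 27} = \frac{4}{24} = 4 \cdot \frac{1}{24} = \frac{1}{6} \approx 0.16667$)
$G{\left(U,L \right)} = - 4 \sqrt{L^{2} + U^{2}}$ ($G{\left(U,L \right)} = - 4 \sqrt{U^{2} + L^{2}} = - 4 \sqrt{L^{2} + U^{2}}$)
$Y{\left(R \right)} = -2 + \frac{1}{2 R}$ ($Y{\left(R \right)} = -2 + \frac{1}{R + R} = -2 + \frac{1}{2 R}$)
$342 + \left(I - 7\right) Y{\left(G{\left(-4,6 \right)} \right)} = 342 + \left(\frac{1}{6} - 7\right) \left(-2 + \frac{1}{2 \left(- 4 \sqrt{6^{2} + \left(-4\right)^{2}}\right)}\right) = 342 + \left(\frac{1}{6} - 7\right) \left(-2 + \frac{1}{2 \left(- 4 \sqrt{36 + 16}\right)}\right) = 342 - \frac{41 \left(-2 + \frac{1}{2 \left(- 4 \sqrt{52}\right)}\right)}{6} = 342 - \frac{41 \left(-2 + \frac{1}{2 \left(- 4 \cdot 2 \sqrt{13}\right)}\right)}{6} = 342 - \frac{41 \left(-2 + \frac{1}{2 \left(- 8 \sqrt{13}\right)}\right)}{6} = 342 - \frac{41 \left(-2 + \frac{\left(- \frac{1}{104}\right) \sqrt{13}}{2}\right)}{6} = 342 - \frac{41 \left(-2 - \frac{\sqrt{13}}{208}\right)}{6} = 342 + \left(\frac{41}{3} + \frac{41 \sqrt{13}}{1248}\right) = \frac{1067}{3} + \frac{41 \sqrt{13}}{1248}$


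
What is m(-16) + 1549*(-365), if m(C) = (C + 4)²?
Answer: -565241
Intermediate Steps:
m(C) = (4 + C)²
m(-16) + 1549*(-365) = (4 - 16)² + 1549*(-365) = (-12)² - 565385 = 144 - 565385 = -565241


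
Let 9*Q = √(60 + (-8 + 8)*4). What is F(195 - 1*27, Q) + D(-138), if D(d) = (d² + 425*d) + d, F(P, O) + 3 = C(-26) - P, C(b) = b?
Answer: -39941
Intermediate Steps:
Q = 2*√15/9 (Q = √(60 + (-8 + 8)*4)/9 = √(60 + 0*4)/9 = √(60 + 0)/9 = √60/9 = (2*√15)/9 = 2*√15/9 ≈ 0.86066)
F(P, O) = -29 - P (F(P, O) = -3 + (-26 - P) = -29 - P)
D(d) = d² + 426*d
F(195 - 1*27, Q) + D(-138) = (-29 - (195 - 1*27)) - 138*(426 - 138) = (-29 - (195 - 27)) - 138*288 = (-29 - 1*168) - 39744 = (-29 - 168) - 39744 = -197 - 39744 = -39941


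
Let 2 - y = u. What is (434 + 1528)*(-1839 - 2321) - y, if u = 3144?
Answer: -8158778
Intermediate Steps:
y = -3142 (y = 2 - 1*3144 = 2 - 3144 = -3142)
(434 + 1528)*(-1839 - 2321) - y = (434 + 1528)*(-1839 - 2321) - 1*(-3142) = 1962*(-4160) + 3142 = -8161920 + 3142 = -8158778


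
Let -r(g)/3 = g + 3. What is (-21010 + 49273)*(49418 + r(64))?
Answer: 1391020071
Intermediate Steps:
r(g) = -9 - 3*g (r(g) = -3*(g + 3) = -3*(3 + g) = -9 - 3*g)
(-21010 + 49273)*(49418 + r(64)) = (-21010 + 49273)*(49418 + (-9 - 3*64)) = 28263*(49418 + (-9 - 192)) = 28263*(49418 - 201) = 28263*49217 = 1391020071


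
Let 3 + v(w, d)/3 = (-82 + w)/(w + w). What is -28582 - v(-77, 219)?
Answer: -4400719/154 ≈ -28576.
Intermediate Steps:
v(w, d) = -9 + 3*(-82 + w)/(2*w) (v(w, d) = -9 + 3*((-82 + w)/(w + w)) = -9 + 3*((-82 + w)/((2*w))) = -9 + 3*((-82 + w)*(1/(2*w))) = -9 + 3*((-82 + w)/(2*w)) = -9 + 3*(-82 + w)/(2*w))
-28582 - v(-77, 219) = -28582 - (-15/2 - 123/(-77)) = -28582 - (-15/2 - 123*(-1/77)) = -28582 - (-15/2 + 123/77) = -28582 - 1*(-909/154) = -28582 + 909/154 = -4400719/154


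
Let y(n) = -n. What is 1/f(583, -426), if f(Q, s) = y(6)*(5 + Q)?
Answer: -1/3528 ≈ -0.00028345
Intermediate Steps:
f(Q, s) = -30 - 6*Q (f(Q, s) = (-1*6)*(5 + Q) = -6*(5 + Q) = -30 - 6*Q)
1/f(583, -426) = 1/(-30 - 6*583) = 1/(-30 - 3498) = 1/(-3528) = -1/3528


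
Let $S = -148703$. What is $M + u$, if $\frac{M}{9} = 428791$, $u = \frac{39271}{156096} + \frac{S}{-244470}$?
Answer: $\frac{24544509860085023}{6360131520} \approx 3.8591 \cdot 10^{6}$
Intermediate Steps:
$u = \frac{5468754143}{6360131520}$ ($u = \frac{39271}{156096} - \frac{148703}{-244470} = 39271 \cdot \frac{1}{156096} - - \frac{148703}{244470} = \frac{39271}{156096} + \frac{148703}{244470} = \frac{5468754143}{6360131520} \approx 0.85985$)
$M = 3859119$ ($M = 9 \cdot 428791 = 3859119$)
$M + u = 3859119 + \frac{5468754143}{6360131520} = \frac{24544509860085023}{6360131520}$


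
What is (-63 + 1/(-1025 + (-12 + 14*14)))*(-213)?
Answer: 11285592/841 ≈ 13419.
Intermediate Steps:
(-63 + 1/(-1025 + (-12 + 14*14)))*(-213) = (-63 + 1/(-1025 + (-12 + 196)))*(-213) = (-63 + 1/(-1025 + 184))*(-213) = (-63 + 1/(-841))*(-213) = (-63 - 1/841)*(-213) = -52984/841*(-213) = 11285592/841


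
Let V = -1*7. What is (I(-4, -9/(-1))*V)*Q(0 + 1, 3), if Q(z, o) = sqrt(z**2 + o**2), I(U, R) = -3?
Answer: 21*sqrt(10) ≈ 66.408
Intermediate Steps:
V = -7
Q(z, o) = sqrt(o**2 + z**2)
(I(-4, -9/(-1))*V)*Q(0 + 1, 3) = (-3*(-7))*sqrt(3**2 + (0 + 1)**2) = 21*sqrt(9 + 1**2) = 21*sqrt(9 + 1) = 21*sqrt(10)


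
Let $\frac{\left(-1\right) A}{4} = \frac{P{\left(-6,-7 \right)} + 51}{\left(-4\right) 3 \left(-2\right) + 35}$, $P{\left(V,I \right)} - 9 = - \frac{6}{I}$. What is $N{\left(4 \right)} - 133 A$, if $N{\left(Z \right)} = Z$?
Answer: $\frac{32612}{59} \approx 552.75$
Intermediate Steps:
$P{\left(V,I \right)} = 9 - \frac{6}{I}$
$A = - \frac{1704}{413}$ ($A = - 4 \frac{\left(9 - \frac{6}{-7}\right) + 51}{\left(-4\right) 3 \left(-2\right) + 35} = - 4 \frac{\left(9 - - \frac{6}{7}\right) + 51}{\left(-12\right) \left(-2\right) + 35} = - 4 \frac{\left(9 + \frac{6}{7}\right) + 51}{24 + 35} = - 4 \frac{\frac{69}{7} + 51}{59} = - 4 \cdot \frac{426}{7} \cdot \frac{1}{59} = \left(-4\right) \frac{426}{413} = - \frac{1704}{413} \approx -4.1259$)
$N{\left(4 \right)} - 133 A = 4 - - \frac{32376}{59} = 4 + \frac{32376}{59} = \frac{32612}{59}$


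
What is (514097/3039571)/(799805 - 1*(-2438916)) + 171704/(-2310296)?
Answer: -12428737871909682/167230137718493401 ≈ -0.074321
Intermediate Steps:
(514097/3039571)/(799805 - 1*(-2438916)) + 171704/(-2310296) = (514097*(1/3039571))/(799805 + 2438916) + 171704*(-1/2310296) = (514097/3039571)/3238721 - 21463/288787 = (514097/3039571)*(1/3238721) - 21463/288787 = 30241/579077789923 - 21463/288787 = -12428737871909682/167230137718493401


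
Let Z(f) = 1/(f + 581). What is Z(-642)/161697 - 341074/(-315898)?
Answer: 1682094440680/1557932646633 ≈ 1.0797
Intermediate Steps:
Z(f) = 1/(581 + f)
Z(-642)/161697 - 341074/(-315898) = 1/((581 - 642)*161697) - 341074/(-315898) = (1/161697)/(-61) - 341074*(-1/315898) = -1/61*1/161697 + 170537/157949 = -1/9863517 + 170537/157949 = 1682094440680/1557932646633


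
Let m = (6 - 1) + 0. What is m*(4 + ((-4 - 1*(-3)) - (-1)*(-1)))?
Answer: 10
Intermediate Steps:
m = 5 (m = 5 + 0 = 5)
m*(4 + ((-4 - 1*(-3)) - (-1)*(-1))) = 5*(4 + ((-4 - 1*(-3)) - (-1)*(-1))) = 5*(4 + ((-4 + 3) - 1*1)) = 5*(4 + (-1 - 1)) = 5*(4 - 2) = 5*2 = 10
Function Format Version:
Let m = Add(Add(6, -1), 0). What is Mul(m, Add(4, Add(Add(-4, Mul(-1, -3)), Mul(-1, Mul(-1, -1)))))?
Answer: 10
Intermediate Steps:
m = 5 (m = Add(5, 0) = 5)
Mul(m, Add(4, Add(Add(-4, Mul(-1, -3)), Mul(-1, Mul(-1, -1))))) = Mul(5, Add(4, Add(Add(-4, Mul(-1, -3)), Mul(-1, Mul(-1, -1))))) = Mul(5, Add(4, Add(Add(-4, 3), Mul(-1, 1)))) = Mul(5, Add(4, Add(-1, -1))) = Mul(5, Add(4, -2)) = Mul(5, 2) = 10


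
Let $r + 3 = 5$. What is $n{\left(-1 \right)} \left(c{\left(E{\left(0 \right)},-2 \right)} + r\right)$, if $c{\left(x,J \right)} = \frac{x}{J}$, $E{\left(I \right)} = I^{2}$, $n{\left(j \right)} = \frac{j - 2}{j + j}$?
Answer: $3$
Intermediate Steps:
$r = 2$ ($r = -3 + 5 = 2$)
$n{\left(j \right)} = \frac{-2 + j}{2 j}$
$n{\left(-1 \right)} \left(c{\left(E{\left(0 \right)},-2 \right)} + r\right) = \frac{-2 - 1}{2 \left(-1\right)} \left(\frac{0^{2}}{-2} + 2\right) = \frac{1}{2} \left(-1\right) \left(-3\right) \left(0 \left(- \frac{1}{2}\right) + 2\right) = \frac{3 \left(0 + 2\right)}{2} = \frac{3}{2} \cdot 2 = 3$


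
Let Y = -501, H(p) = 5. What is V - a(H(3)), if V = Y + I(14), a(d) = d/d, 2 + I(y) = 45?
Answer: -459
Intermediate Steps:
I(y) = 43 (I(y) = -2 + 45 = 43)
a(d) = 1
V = -458 (V = -501 + 43 = -458)
V - a(H(3)) = -458 - 1*1 = -458 - 1 = -459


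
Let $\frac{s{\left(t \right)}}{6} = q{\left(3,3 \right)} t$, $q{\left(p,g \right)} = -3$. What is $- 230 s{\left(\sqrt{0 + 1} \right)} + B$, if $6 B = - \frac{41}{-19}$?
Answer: $\frac{472001}{114} \approx 4140.4$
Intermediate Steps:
$B = \frac{41}{114}$ ($B = \frac{\left(-41\right) \frac{1}{-19}}{6} = \frac{\left(-41\right) \left(- \frac{1}{19}\right)}{6} = \frac{1}{6} \cdot \frac{41}{19} = \frac{41}{114} \approx 0.35965$)
$s{\left(t \right)} = - 18 t$ ($s{\left(t \right)} = 6 \left(- 3 t\right) = - 18 t$)
$- 230 s{\left(\sqrt{0 + 1} \right)} + B = - 230 \left(- 18 \sqrt{0 + 1}\right) + \frac{41}{114} = - 230 \left(- 18 \sqrt{1}\right) + \frac{41}{114} = - 230 \left(\left(-18\right) 1\right) + \frac{41}{114} = \left(-230\right) \left(-18\right) + \frac{41}{114} = 4140 + \frac{41}{114} = \frac{472001}{114}$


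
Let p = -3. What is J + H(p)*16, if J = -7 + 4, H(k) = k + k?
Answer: -99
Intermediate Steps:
H(k) = 2*k
J = -3
J + H(p)*16 = -3 + (2*(-3))*16 = -3 - 6*16 = -3 - 96 = -99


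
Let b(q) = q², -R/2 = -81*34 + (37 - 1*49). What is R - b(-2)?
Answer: 5528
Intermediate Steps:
R = 5532 (R = -2*(-81*34 + (37 - 1*49)) = -2*(-2754 + (37 - 49)) = -2*(-2754 - 12) = -2*(-2766) = 5532)
R - b(-2) = 5532 - 1*(-2)² = 5532 - 1*4 = 5532 - 4 = 5528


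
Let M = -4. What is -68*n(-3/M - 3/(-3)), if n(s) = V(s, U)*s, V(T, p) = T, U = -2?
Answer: -833/4 ≈ -208.25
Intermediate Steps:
n(s) = s² (n(s) = s*s = s²)
-68*n(-3/M - 3/(-3)) = -68*(-3/(-4) - 3/(-3))² = -68*(-3*(-¼) - 3*(-⅓))² = -68*(¾ + 1)² = -68*(7/4)² = -68*49/16 = -833/4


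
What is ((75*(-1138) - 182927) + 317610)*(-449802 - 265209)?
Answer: -35273637663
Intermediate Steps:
((75*(-1138) - 182927) + 317610)*(-449802 - 265209) = ((-85350 - 182927) + 317610)*(-715011) = (-268277 + 317610)*(-715011) = 49333*(-715011) = -35273637663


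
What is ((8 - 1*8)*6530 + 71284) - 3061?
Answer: 68223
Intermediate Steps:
((8 - 1*8)*6530 + 71284) - 3061 = ((8 - 8)*6530 + 71284) - 3061 = (0*6530 + 71284) - 3061 = (0 + 71284) - 3061 = 71284 - 3061 = 68223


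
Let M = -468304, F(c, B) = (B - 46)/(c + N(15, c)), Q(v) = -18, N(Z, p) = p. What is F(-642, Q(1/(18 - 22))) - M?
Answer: 150325600/321 ≈ 4.6830e+5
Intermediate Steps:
F(c, B) = (-46 + B)/(2*c) (F(c, B) = (B - 46)/(c + c) = (-46 + B)/((2*c)) = (-46 + B)*(1/(2*c)) = (-46 + B)/(2*c))
F(-642, Q(1/(18 - 22))) - M = (1/2)*(-46 - 18)/(-642) - 1*(-468304) = (1/2)*(-1/642)*(-64) + 468304 = 16/321 + 468304 = 150325600/321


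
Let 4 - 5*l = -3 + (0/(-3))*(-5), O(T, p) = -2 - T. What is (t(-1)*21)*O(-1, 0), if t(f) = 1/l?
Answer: -15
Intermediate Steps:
l = 7/5 (l = ⅘ - (-3 + (0/(-3))*(-5))/5 = ⅘ - (-3 + (0*(-⅓))*(-5))/5 = ⅘ - (-3 + 0*(-5))/5 = ⅘ - (-3 + 0)/5 = ⅘ - ⅕*(-3) = ⅘ + ⅗ = 7/5 ≈ 1.4000)
t(f) = 5/7 (t(f) = 1/(7/5) = 5/7)
(t(-1)*21)*O(-1, 0) = ((5/7)*21)*(-2 - 1*(-1)) = 15*(-2 + 1) = 15*(-1) = -15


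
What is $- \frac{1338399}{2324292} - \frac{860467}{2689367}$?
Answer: $- \frac{1866474222599}{2083624734388} \approx -0.89578$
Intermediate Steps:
$- \frac{1338399}{2324292} - \frac{860467}{2689367} = \left(-1338399\right) \frac{1}{2324292} - \frac{860467}{2689367} = - \frac{446133}{774764} - \frac{860467}{2689367} = - \frac{1866474222599}{2083624734388}$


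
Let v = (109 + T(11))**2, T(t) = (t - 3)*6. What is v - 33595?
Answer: -8946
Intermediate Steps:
T(t) = -18 + 6*t (T(t) = (-3 + t)*6 = -18 + 6*t)
v = 24649 (v = (109 + (-18 + 6*11))**2 = (109 + (-18 + 66))**2 = (109 + 48)**2 = 157**2 = 24649)
v - 33595 = 24649 - 33595 = -8946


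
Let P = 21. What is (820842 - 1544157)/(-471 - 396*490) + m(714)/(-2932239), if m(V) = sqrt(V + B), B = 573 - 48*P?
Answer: 241105/64837 - sqrt(31)/977413 ≈ 3.7186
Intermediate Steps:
B = -435 (B = 573 - 48*21 = 573 - 1*1008 = 573 - 1008 = -435)
m(V) = sqrt(-435 + V) (m(V) = sqrt(V - 435) = sqrt(-435 + V))
(820842 - 1544157)/(-471 - 396*490) + m(714)/(-2932239) = (820842 - 1544157)/(-471 - 396*490) + sqrt(-435 + 714)/(-2932239) = -723315/(-471 - 194040) + sqrt(279)*(-1/2932239) = -723315/(-194511) + (3*sqrt(31))*(-1/2932239) = -723315*(-1/194511) - sqrt(31)/977413 = 241105/64837 - sqrt(31)/977413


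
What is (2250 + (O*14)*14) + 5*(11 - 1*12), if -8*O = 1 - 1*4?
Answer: 4637/2 ≈ 2318.5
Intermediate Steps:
O = 3/8 (O = -(1 - 1*4)/8 = -(1 - 4)/8 = -⅛*(-3) = 3/8 ≈ 0.37500)
(2250 + (O*14)*14) + 5*(11 - 1*12) = (2250 + ((3/8)*14)*14) + 5*(11 - 1*12) = (2250 + (21/4)*14) + 5*(11 - 12) = (2250 + 147/2) + 5*(-1) = 4647/2 - 5 = 4637/2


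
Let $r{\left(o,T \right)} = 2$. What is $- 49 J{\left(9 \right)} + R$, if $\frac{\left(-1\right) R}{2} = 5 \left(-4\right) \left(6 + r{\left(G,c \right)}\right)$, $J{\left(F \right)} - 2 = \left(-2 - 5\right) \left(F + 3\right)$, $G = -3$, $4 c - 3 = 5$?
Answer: $4338$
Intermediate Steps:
$c = 2$ ($c = \frac{3}{4} + \frac{1}{4} \cdot 5 = \frac{3}{4} + \frac{5}{4} = 2$)
$J{\left(F \right)} = -19 - 7 F$ ($J{\left(F \right)} = 2 + \left(-2 - 5\right) \left(F + 3\right) = 2 - 7 \left(3 + F\right) = 2 - \left(21 + 7 F\right) = -19 - 7 F$)
$R = 320$ ($R = - 2 \cdot 5 \left(-4\right) \left(6 + 2\right) = - 2 \left(\left(-20\right) 8\right) = \left(-2\right) \left(-160\right) = 320$)
$- 49 J{\left(9 \right)} + R = - 49 \left(-19 - 63\right) + 320 = \left(-49\right) \left(-82\right) + 320 = 4018 + 320 = 4338$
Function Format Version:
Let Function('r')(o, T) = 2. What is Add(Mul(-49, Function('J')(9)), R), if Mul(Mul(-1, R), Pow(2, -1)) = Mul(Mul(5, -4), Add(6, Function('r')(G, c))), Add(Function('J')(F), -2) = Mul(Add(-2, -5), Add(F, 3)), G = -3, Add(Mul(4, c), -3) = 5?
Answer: 4338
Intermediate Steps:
c = 2 (c = Add(Rational(3, 4), Mul(Rational(1, 4), 5)) = Add(Rational(3, 4), Rational(5, 4)) = 2)
Function('J')(F) = Add(-19, Mul(-7, F)) (Function('J')(F) = Add(2, Mul(Add(-2, -5), Add(F, 3))) = Add(2, Mul(-7, Add(3, F))) = Add(2, Add(-21, Mul(-7, F))) = Add(-19, Mul(-7, F)))
R = 320 (R = Mul(-2, Mul(Mul(5, -4), Add(6, 2))) = Mul(-2, Mul(-20, 8)) = Mul(-2, -160) = 320)
Add(Mul(-49, Function('J')(9)), R) = Add(Mul(-49, Add(-19, Mul(-7, 9))), 320) = Add(Mul(-49, Add(-19, -63)), 320) = Add(Mul(-49, -82), 320) = Add(4018, 320) = 4338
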